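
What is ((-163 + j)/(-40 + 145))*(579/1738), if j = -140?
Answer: -58479/60830 ≈ -0.96135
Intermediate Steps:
((-163 + j)/(-40 + 145))*(579/1738) = ((-163 - 140)/(-40 + 145))*(579/1738) = (-303/105)*(579*(1/1738)) = -303*1/105*(579/1738) = -101/35*579/1738 = -58479/60830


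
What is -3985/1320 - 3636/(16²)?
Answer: -36373/2112 ≈ -17.222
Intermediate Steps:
-3985/1320 - 3636/(16²) = -3985*1/1320 - 3636/256 = -797/264 - 3636*1/256 = -797/264 - 909/64 = -36373/2112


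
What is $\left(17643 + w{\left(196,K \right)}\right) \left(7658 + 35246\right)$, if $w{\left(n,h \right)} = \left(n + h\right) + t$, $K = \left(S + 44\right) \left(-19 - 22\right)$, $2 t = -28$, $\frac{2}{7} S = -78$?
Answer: $1167589456$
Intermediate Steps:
$S = -273$ ($S = \frac{7}{2} \left(-78\right) = -273$)
$t = -14$ ($t = \frac{1}{2} \left(-28\right) = -14$)
$K = 9389$ ($K = \left(-273 + 44\right) \left(-19 - 22\right) = \left(-229\right) \left(-41\right) = 9389$)
$w{\left(n,h \right)} = -14 + h + n$ ($w{\left(n,h \right)} = \left(n + h\right) - 14 = \left(h + n\right) - 14 = -14 + h + n$)
$\left(17643 + w{\left(196,K \right)}\right) \left(7658 + 35246\right) = \left(17643 + \left(-14 + 9389 + 196\right)\right) \left(7658 + 35246\right) = \left(17643 + 9571\right) 42904 = 27214 \cdot 42904 = 1167589456$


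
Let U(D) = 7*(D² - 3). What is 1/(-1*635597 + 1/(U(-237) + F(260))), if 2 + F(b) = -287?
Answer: -392873/249708900180 ≈ -1.5733e-6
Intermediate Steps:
F(b) = -289 (F(b) = -2 - 287 = -289)
U(D) = -21 + 7*D² (U(D) = 7*(-3 + D²) = -21 + 7*D²)
1/(-1*635597 + 1/(U(-237) + F(260))) = 1/(-1*635597 + 1/((-21 + 7*(-237)²) - 289)) = 1/(-635597 + 1/((-21 + 7*56169) - 289)) = 1/(-635597 + 1/((-21 + 393183) - 289)) = 1/(-635597 + 1/(393162 - 289)) = 1/(-635597 + 1/392873) = 1/(-249708900180/392873) = -392873/249708900180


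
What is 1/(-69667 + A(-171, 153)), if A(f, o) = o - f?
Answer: -1/69343 ≈ -1.4421e-5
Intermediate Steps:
1/(-69667 + A(-171, 153)) = 1/(-69667 + (153 - 1*(-171))) = 1/(-69667 + (153 + 171)) = 1/(-69667 + 324) = 1/(-69343) = -1/69343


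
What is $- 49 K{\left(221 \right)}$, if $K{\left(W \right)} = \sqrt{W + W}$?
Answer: $- 49 \sqrt{442} \approx -1030.2$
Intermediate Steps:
$K{\left(W \right)} = \sqrt{2} \sqrt{W}$ ($K{\left(W \right)} = \sqrt{2 W} = \sqrt{2} \sqrt{W}$)
$- 49 K{\left(221 \right)} = - 49 \sqrt{2} \sqrt{221} = - 49 \sqrt{442}$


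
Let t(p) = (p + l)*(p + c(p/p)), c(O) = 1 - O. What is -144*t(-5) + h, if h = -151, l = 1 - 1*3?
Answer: -5191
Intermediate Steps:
l = -2 (l = 1 - 3 = -2)
t(p) = p*(-2 + p) (t(p) = (p - 2)*(p + (1 - p/p)) = (-2 + p)*(p + (1 - 1*1)) = (-2 + p)*(p + (1 - 1)) = (-2 + p)*(p + 0) = (-2 + p)*p = p*(-2 + p))
-144*t(-5) + h = -(-720)*(-2 - 5) - 151 = -(-720)*(-7) - 151 = -144*35 - 151 = -5040 - 151 = -5191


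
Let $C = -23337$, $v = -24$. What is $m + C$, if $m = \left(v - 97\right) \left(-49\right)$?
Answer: $-17408$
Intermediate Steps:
$m = 5929$ ($m = \left(-24 - 97\right) \left(-49\right) = \left(-121\right) \left(-49\right) = 5929$)
$m + C = 5929 - 23337 = -17408$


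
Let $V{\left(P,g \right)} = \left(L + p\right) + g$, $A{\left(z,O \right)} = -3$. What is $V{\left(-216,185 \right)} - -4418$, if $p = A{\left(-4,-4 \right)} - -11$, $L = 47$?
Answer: $4658$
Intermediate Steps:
$p = 8$ ($p = -3 - -11 = -3 + 11 = 8$)
$V{\left(P,g \right)} = 55 + g$ ($V{\left(P,g \right)} = \left(47 + 8\right) + g = 55 + g$)
$V{\left(-216,185 \right)} - -4418 = \left(55 + 185\right) - -4418 = 240 + 4418 = 4658$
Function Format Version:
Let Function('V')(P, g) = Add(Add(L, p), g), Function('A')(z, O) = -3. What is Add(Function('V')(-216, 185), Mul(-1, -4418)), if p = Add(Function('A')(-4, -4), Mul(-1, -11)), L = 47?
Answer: 4658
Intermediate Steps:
p = 8 (p = Add(-3, Mul(-1, -11)) = Add(-3, 11) = 8)
Function('V')(P, g) = Add(55, g) (Function('V')(P, g) = Add(Add(47, 8), g) = Add(55, g))
Add(Function('V')(-216, 185), Mul(-1, -4418)) = Add(Add(55, 185), Mul(-1, -4418)) = Add(240, 4418) = 4658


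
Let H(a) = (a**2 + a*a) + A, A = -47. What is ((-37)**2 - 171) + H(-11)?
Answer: 1393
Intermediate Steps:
H(a) = -47 + 2*a**2 (H(a) = (a**2 + a*a) - 47 = (a**2 + a**2) - 47 = 2*a**2 - 47 = -47 + 2*a**2)
((-37)**2 - 171) + H(-11) = ((-37)**2 - 171) + (-47 + 2*(-11)**2) = (1369 - 171) + (-47 + 2*121) = 1198 + (-47 + 242) = 1198 + 195 = 1393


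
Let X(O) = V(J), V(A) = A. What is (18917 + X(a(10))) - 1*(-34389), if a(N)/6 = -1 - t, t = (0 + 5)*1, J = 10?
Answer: 53316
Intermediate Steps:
t = 5 (t = 5*1 = 5)
a(N) = -36 (a(N) = 6*(-1 - 1*5) = 6*(-1 - 5) = 6*(-6) = -36)
X(O) = 10
(18917 + X(a(10))) - 1*(-34389) = (18917 + 10) - 1*(-34389) = 18927 + 34389 = 53316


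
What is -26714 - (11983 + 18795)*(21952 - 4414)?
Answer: -539811278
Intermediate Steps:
-26714 - (11983 + 18795)*(21952 - 4414) = -26714 - 30778*17538 = -26714 - 1*539784564 = -26714 - 539784564 = -539811278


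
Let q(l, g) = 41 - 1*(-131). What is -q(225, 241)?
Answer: -172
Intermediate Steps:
q(l, g) = 172 (q(l, g) = 41 + 131 = 172)
-q(225, 241) = -1*172 = -172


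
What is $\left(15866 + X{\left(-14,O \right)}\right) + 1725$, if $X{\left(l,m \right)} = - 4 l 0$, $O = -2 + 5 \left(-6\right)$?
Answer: $17591$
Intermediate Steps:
$O = -32$ ($O = -2 - 30 = -32$)
$X{\left(l,m \right)} = 0$
$\left(15866 + X{\left(-14,O \right)}\right) + 1725 = \left(15866 + 0\right) + 1725 = 15866 + 1725 = 17591$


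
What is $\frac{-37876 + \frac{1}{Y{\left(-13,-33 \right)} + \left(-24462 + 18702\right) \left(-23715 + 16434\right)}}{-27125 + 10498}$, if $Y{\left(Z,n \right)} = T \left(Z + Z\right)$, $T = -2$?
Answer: $\frac{1588466868111}{697313301724} \approx 2.278$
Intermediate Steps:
$Y{\left(Z,n \right)} = - 4 Z$ ($Y{\left(Z,n \right)} = - 2 \left(Z + Z\right) = - 2 \cdot 2 Z = - 4 Z$)
$\frac{-37876 + \frac{1}{Y{\left(-13,-33 \right)} + \left(-24462 + 18702\right) \left(-23715 + 16434\right)}}{-27125 + 10498} = \frac{-37876 + \frac{1}{\left(-4\right) \left(-13\right) + \left(-24462 + 18702\right) \left(-23715 + 16434\right)}}{-27125 + 10498} = \frac{-37876 + \frac{1}{52 - -41938560}}{-16627} = \left(-37876 + \frac{1}{52 + 41938560}\right) \left(- \frac{1}{16627}\right) = \left(-37876 + \frac{1}{41938612}\right) \left(- \frac{1}{16627}\right) = \left(- \frac{1588466868111}{41938612}\right) \left(- \frac{1}{16627}\right) = \frac{1588466868111}{697313301724}$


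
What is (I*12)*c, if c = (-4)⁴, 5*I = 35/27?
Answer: 7168/9 ≈ 796.44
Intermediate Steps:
I = 7/27 (I = (35/27)/5 = (35*(1/27))/5 = (⅕)*(35/27) = 7/27 ≈ 0.25926)
c = 256
(I*12)*c = ((7/27)*12)*256 = (28/9)*256 = 7168/9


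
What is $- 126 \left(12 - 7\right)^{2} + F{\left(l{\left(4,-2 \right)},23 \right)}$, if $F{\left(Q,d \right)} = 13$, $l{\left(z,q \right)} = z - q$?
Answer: $-3137$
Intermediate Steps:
$- 126 \left(12 - 7\right)^{2} + F{\left(l{\left(4,-2 \right)},23 \right)} = - 126 \left(12 - 7\right)^{2} + 13 = - 126 \cdot 5^{2} + 13 = \left(-126\right) 25 + 13 = -3150 + 13 = -3137$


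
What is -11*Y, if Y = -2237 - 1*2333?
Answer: 50270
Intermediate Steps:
Y = -4570 (Y = -2237 - 2333 = -4570)
-11*Y = -11*(-4570) = 50270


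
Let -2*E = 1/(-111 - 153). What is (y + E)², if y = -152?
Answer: 6440865025/278784 ≈ 23103.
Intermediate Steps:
E = 1/528 (E = -1/(2*(-111 - 153)) = -½/(-264) = -½*(-1/264) = 1/528 ≈ 0.0018939)
(y + E)² = (-152 + 1/528)² = (-80255/528)² = 6440865025/278784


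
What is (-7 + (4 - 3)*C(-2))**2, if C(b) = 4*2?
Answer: 1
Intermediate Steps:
C(b) = 8
(-7 + (4 - 3)*C(-2))**2 = (-7 + (4 - 3)*8)**2 = (-7 + 1*8)**2 = (-7 + 8)**2 = 1**2 = 1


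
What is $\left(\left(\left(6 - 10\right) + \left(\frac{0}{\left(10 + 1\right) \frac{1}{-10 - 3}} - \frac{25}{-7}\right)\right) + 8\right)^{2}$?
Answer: $\frac{2809}{49} \approx 57.327$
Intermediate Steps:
$\left(\left(\left(6 - 10\right) + \left(\frac{0}{\left(10 + 1\right) \frac{1}{-10 - 3}} - \frac{25}{-7}\right)\right) + 8\right)^{2} = \left(\left(-4 + \left(\frac{0}{11 \frac{1}{-10 + \left(-4 + 1\right)}} - - \frac{25}{7}\right)\right) + 8\right)^{2} = \left(\left(-4 + \left(\frac{0}{11 \frac{1}{-10 - 3}} + \frac{25}{7}\right)\right) + 8\right)^{2} = \left(\left(-4 + \left(\frac{0}{11 \frac{1}{-13}} + \frac{25}{7}\right)\right) + 8\right)^{2} = \left(\left(-4 + \left(\frac{0}{11 \left(- \frac{1}{13}\right)} + \frac{25}{7}\right)\right) + 8\right)^{2} = \left(\left(-4 + \left(\frac{0}{- \frac{11}{13}} + \frac{25}{7}\right)\right) + 8\right)^{2} = \left(\left(-4 + \left(0 \left(- \frac{13}{11}\right) + \frac{25}{7}\right)\right) + 8\right)^{2} = \left(\left(-4 + \left(0 + \frac{25}{7}\right)\right) + 8\right)^{2} = \left(\left(-4 + \frac{25}{7}\right) + 8\right)^{2} = \left(- \frac{3}{7} + 8\right)^{2} = \left(\frac{53}{7}\right)^{2} = \frac{2809}{49}$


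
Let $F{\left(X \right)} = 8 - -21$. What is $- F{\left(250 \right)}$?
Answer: $-29$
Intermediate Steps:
$F{\left(X \right)} = 29$ ($F{\left(X \right)} = 8 + 21 = 29$)
$- F{\left(250 \right)} = \left(-1\right) 29 = -29$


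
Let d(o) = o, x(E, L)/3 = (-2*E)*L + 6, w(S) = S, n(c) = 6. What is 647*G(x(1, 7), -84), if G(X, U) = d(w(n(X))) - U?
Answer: 58230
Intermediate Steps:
x(E, L) = 18 - 6*E*L (x(E, L) = 3*((-2*E)*L + 6) = 3*(-2*E*L + 6) = 3*(6 - 2*E*L) = 18 - 6*E*L)
G(X, U) = 6 - U
647*G(x(1, 7), -84) = 647*(6 - 1*(-84)) = 647*(6 + 84) = 647*90 = 58230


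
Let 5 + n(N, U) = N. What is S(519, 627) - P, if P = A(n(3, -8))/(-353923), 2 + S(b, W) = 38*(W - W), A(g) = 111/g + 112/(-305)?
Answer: -431820139/215893030 ≈ -2.0002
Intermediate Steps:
n(N, U) = -5 + N
A(g) = -112/305 + 111/g (A(g) = 111/g + 112*(-1/305) = 111/g - 112/305 = -112/305 + 111/g)
S(b, W) = -2 (S(b, W) = -2 + 38*(W - W) = -2 + 38*0 = -2 + 0 = -2)
P = 34079/215893030 (P = (-112/305 + 111/(-5 + 3))/(-353923) = (-112/305 + 111/(-2))*(-1/353923) = (-112/305 + 111*(-½))*(-1/353923) = (-112/305 - 111/2)*(-1/353923) = -34079/610*(-1/353923) = 34079/215893030 ≈ 0.00015785)
S(519, 627) - P = -2 - 1*34079/215893030 = -2 - 34079/215893030 = -431820139/215893030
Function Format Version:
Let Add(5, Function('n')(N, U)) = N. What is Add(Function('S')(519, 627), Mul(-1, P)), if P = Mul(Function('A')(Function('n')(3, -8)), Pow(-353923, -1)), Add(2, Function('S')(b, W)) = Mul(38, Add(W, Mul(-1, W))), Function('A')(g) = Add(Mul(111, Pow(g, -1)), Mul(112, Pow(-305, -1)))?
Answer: Rational(-431820139, 215893030) ≈ -2.0002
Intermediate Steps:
Function('n')(N, U) = Add(-5, N)
Function('A')(g) = Add(Rational(-112, 305), Mul(111, Pow(g, -1))) (Function('A')(g) = Add(Mul(111, Pow(g, -1)), Mul(112, Rational(-1, 305))) = Add(Mul(111, Pow(g, -1)), Rational(-112, 305)) = Add(Rational(-112, 305), Mul(111, Pow(g, -1))))
Function('S')(b, W) = -2 (Function('S')(b, W) = Add(-2, Mul(38, Add(W, Mul(-1, W)))) = Add(-2, Mul(38, 0)) = Add(-2, 0) = -2)
P = Rational(34079, 215893030) (P = Mul(Add(Rational(-112, 305), Mul(111, Pow(Add(-5, 3), -1))), Pow(-353923, -1)) = Mul(Add(Rational(-112, 305), Mul(111, Pow(-2, -1))), Rational(-1, 353923)) = Mul(Add(Rational(-112, 305), Mul(111, Rational(-1, 2))), Rational(-1, 353923)) = Mul(Add(Rational(-112, 305), Rational(-111, 2)), Rational(-1, 353923)) = Mul(Rational(-34079, 610), Rational(-1, 353923)) = Rational(34079, 215893030) ≈ 0.00015785)
Add(Function('S')(519, 627), Mul(-1, P)) = Add(-2, Mul(-1, Rational(34079, 215893030))) = Add(-2, Rational(-34079, 215893030)) = Rational(-431820139, 215893030)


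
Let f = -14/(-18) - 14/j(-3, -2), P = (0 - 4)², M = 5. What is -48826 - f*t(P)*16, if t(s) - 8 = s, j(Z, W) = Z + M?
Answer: -139310/3 ≈ -46437.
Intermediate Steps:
P = 16 (P = (-4)² = 16)
j(Z, W) = 5 + Z (j(Z, W) = Z + 5 = 5 + Z)
t(s) = 8 + s
f = -56/9 (f = -14/(-18) - 14/(5 - 3) = -14*(-1/18) - 14/2 = 7/9 - 14*½ = 7/9 - 7 = -56/9 ≈ -6.2222)
-48826 - f*t(P)*16 = -48826 - (-56*(8 + 16)/9)*16 = -48826 - (-56/9*24)*16 = -48826 - (-448)*16/3 = -48826 - 1*(-7168/3) = -48826 + 7168/3 = -139310/3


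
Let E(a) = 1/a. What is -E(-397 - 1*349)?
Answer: 1/746 ≈ 0.0013405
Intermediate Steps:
-E(-397 - 1*349) = -1/(-397 - 1*349) = -1/(-397 - 349) = -1/(-746) = -1*(-1/746) = 1/746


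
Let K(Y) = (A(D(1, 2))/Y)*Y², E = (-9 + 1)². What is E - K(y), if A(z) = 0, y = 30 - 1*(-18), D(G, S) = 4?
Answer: 64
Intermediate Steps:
y = 48 (y = 30 + 18 = 48)
E = 64 (E = (-8)² = 64)
K(Y) = 0 (K(Y) = (0/Y)*Y² = 0*Y² = 0)
E - K(y) = 64 - 1*0 = 64 + 0 = 64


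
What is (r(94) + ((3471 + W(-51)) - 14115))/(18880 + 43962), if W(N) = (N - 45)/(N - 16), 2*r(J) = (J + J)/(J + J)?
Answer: -1426037/8420828 ≈ -0.16935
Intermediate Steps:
r(J) = ½ (r(J) = ((J + J)/(J + J))/2 = ((2*J)/((2*J)))/2 = ((2*J)*(1/(2*J)))/2 = (½)*1 = ½)
W(N) = (-45 + N)/(-16 + N)
(r(94) + ((3471 + W(-51)) - 14115))/(18880 + 43962) = (½ + ((3471 + (-45 - 51)/(-16 - 51)) - 14115))/(18880 + 43962) = (½ + ((3471 - 96/(-67)) - 14115))/62842 = (½ + ((3471 - 1/67*(-96)) - 14115))*(1/62842) = (½ + ((3471 + 96/67) - 14115))*(1/62842) = (½ + (232653/67 - 14115))*(1/62842) = (½ - 713052/67)*(1/62842) = -1426037/134*1/62842 = -1426037/8420828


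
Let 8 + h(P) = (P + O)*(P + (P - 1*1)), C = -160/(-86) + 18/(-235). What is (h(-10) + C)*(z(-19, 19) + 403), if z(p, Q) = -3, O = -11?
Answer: 351479280/2021 ≈ 1.7391e+5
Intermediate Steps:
C = 18026/10105 (C = -160*(-1/86) + 18*(-1/235) = 80/43 - 18/235 = 18026/10105 ≈ 1.7839)
h(P) = -8 + (-1 + 2*P)*(-11 + P) (h(P) = -8 + (P - 11)*(P + (P - 1*1)) = -8 + (-11 + P)*(P + (P - 1)) = -8 + (-11 + P)*(P + (-1 + P)) = -8 + (-11 + P)*(-1 + 2*P) = -8 + (-1 + 2*P)*(-11 + P))
(h(-10) + C)*(z(-19, 19) + 403) = ((3 - 23*(-10) + 2*(-10)**2) + 18026/10105)*(-3 + 403) = ((3 + 230 + 2*100) + 18026/10105)*400 = ((3 + 230 + 200) + 18026/10105)*400 = (433 + 18026/10105)*400 = (4393491/10105)*400 = 351479280/2021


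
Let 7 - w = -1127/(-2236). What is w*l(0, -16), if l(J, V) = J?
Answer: 0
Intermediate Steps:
w = 14525/2236 (w = 7 - (-1127)/(-2236) = 7 - (-1127)*(-1)/2236 = 7 - 1*1127/2236 = 7 - 1127/2236 = 14525/2236 ≈ 6.4960)
w*l(0, -16) = (14525/2236)*0 = 0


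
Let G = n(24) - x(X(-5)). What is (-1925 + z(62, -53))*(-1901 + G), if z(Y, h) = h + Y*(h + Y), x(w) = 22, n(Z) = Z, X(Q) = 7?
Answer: 2696580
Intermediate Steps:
z(Y, h) = h + Y*(Y + h)
G = 2 (G = 24 - 1*22 = 24 - 22 = 2)
(-1925 + z(62, -53))*(-1901 + G) = (-1925 + (-53 + 62² + 62*(-53)))*(-1901 + 2) = (-1925 + (-53 + 3844 - 3286))*(-1899) = (-1925 + 505)*(-1899) = -1420*(-1899) = 2696580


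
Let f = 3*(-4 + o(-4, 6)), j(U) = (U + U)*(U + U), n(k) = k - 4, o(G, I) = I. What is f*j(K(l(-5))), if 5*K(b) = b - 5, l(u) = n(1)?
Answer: 1536/25 ≈ 61.440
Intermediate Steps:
n(k) = -4 + k
l(u) = -3 (l(u) = -4 + 1 = -3)
K(b) = -1 + b/5 (K(b) = (b - 5)/5 = (-5 + b)/5 = -1 + b/5)
j(U) = 4*U**2 (j(U) = (2*U)*(2*U) = 4*U**2)
f = 6 (f = 3*(-4 + 6) = 3*2 = 6)
f*j(K(l(-5))) = 6*(4*(-1 + (1/5)*(-3))**2) = 6*(4*(-1 - 3/5)**2) = 6*(4*(-8/5)**2) = 6*(4*(64/25)) = 6*(256/25) = 1536/25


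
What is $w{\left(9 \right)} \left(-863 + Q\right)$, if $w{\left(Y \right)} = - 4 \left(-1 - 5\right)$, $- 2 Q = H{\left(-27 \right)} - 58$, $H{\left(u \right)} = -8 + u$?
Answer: $-19596$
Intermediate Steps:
$Q = \frac{93}{2}$ ($Q = - \frac{\left(-8 - 27\right) - 58}{2} = - \frac{-35 - 58}{2} = \left(- \frac{1}{2}\right) \left(-93\right) = \frac{93}{2} \approx 46.5$)
$w{\left(Y \right)} = 24$ ($w{\left(Y \right)} = \left(-4\right) \left(-6\right) = 24$)
$w{\left(9 \right)} \left(-863 + Q\right) = 24 \left(-863 + \frac{93}{2}\right) = 24 \left(- \frac{1633}{2}\right) = -19596$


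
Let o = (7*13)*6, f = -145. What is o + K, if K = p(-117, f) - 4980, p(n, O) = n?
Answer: -4551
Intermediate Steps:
o = 546 (o = 91*6 = 546)
K = -5097 (K = -117 - 4980 = -5097)
o + K = 546 - 5097 = -4551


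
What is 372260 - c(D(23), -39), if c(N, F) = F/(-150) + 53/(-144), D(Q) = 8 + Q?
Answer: 1340136389/3600 ≈ 3.7226e+5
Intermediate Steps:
c(N, F) = -53/144 - F/150 (c(N, F) = F*(-1/150) + 53*(-1/144) = -F/150 - 53/144 = -53/144 - F/150)
372260 - c(D(23), -39) = 372260 - (-53/144 - 1/150*(-39)) = 372260 - (-53/144 + 13/50) = 372260 - 1*(-389/3600) = 372260 + 389/3600 = 1340136389/3600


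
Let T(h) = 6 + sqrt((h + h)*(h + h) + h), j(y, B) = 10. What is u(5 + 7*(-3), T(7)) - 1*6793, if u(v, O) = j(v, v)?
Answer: -6783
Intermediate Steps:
T(h) = 6 + sqrt(h + 4*h**2) (T(h) = 6 + sqrt((2*h)*(2*h) + h) = 6 + sqrt(4*h**2 + h) = 6 + sqrt(h + 4*h**2))
u(v, O) = 10
u(5 + 7*(-3), T(7)) - 1*6793 = 10 - 1*6793 = 10 - 6793 = -6783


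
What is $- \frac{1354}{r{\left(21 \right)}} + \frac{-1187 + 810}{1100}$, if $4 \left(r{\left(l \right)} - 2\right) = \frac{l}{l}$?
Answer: $- \frac{5960993}{9900} \approx -602.12$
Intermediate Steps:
$r{\left(l \right)} = \frac{9}{4}$ ($r{\left(l \right)} = 2 + \frac{l \frac{1}{l}}{4} = 2 + \frac{1}{4} \cdot 1 = 2 + \frac{1}{4} = \frac{9}{4}$)
$- \frac{1354}{r{\left(21 \right)}} + \frac{-1187 + 810}{1100} = - \frac{1354}{\frac{9}{4}} + \frac{-1187 + 810}{1100} = \left(-1354\right) \frac{4}{9} - \frac{377}{1100} = - \frac{5416}{9} - \frac{377}{1100} = - \frac{5960993}{9900}$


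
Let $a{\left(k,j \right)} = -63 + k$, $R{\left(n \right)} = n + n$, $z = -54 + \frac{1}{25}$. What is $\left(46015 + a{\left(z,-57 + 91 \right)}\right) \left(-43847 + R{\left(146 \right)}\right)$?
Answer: $- \frac{9995445661}{5} \approx -1.9991 \cdot 10^{9}$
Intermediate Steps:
$z = - \frac{1349}{25}$ ($z = -54 + \frac{1}{25} = - \frac{1349}{25} \approx -53.96$)
$R{\left(n \right)} = 2 n$
$\left(46015 + a{\left(z,-57 + 91 \right)}\right) \left(-43847 + R{\left(146 \right)}\right) = \left(46015 - \frac{2924}{25}\right) \left(-43847 + 2 \cdot 146\right) = \left(46015 - \frac{2924}{25}\right) \left(-43847 + 292\right) = \frac{1147451}{25} \left(-43555\right) = - \frac{9995445661}{5}$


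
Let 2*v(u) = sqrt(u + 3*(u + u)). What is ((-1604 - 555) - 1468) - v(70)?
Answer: -3627 - 7*sqrt(10)/2 ≈ -3638.1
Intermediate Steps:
v(u) = sqrt(7)*sqrt(u)/2 (v(u) = sqrt(u + 3*(u + u))/2 = sqrt(u + 3*(2*u))/2 = sqrt(u + 6*u)/2 = sqrt(7*u)/2 = (sqrt(7)*sqrt(u))/2 = sqrt(7)*sqrt(u)/2)
((-1604 - 555) - 1468) - v(70) = ((-1604 - 555) - 1468) - sqrt(7)*sqrt(70)/2 = (-2159 - 1468) - 7*sqrt(10)/2 = -3627 - 7*sqrt(10)/2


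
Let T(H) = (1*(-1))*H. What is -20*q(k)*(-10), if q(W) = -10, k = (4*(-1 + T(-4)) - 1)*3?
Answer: -2000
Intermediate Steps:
T(H) = -H
k = 33 (k = (4*(-1 - 1*(-4)) - 1)*3 = (4*(-1 + 4) - 1)*3 = (4*3 - 1)*3 = (12 - 1)*3 = 11*3 = 33)
-20*q(k)*(-10) = -20*(-10)*(-10) = 200*(-10) = -2000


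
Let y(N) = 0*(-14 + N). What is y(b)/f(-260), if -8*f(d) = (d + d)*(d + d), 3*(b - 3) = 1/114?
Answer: 0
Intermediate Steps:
b = 1027/342 (b = 3 + (⅓)/114 = 3 + (⅓)*(1/114) = 3 + 1/342 = 1027/342 ≈ 3.0029)
f(d) = -d²/2 (f(d) = -(d + d)*(d + d)/8 = -2*d*2*d/8 = -d²/2)
y(N) = 0
y(b)/f(-260) = 0/((-½*(-260)²)) = 0/((-½*67600)) = 0/(-33800) = 0*(-1/33800) = 0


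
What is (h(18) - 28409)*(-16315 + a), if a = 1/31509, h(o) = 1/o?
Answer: 131437504351787/283581 ≈ 4.6349e+8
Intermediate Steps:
a = 1/31509 ≈ 3.1737e-5
(h(18) - 28409)*(-16315 + a) = (1/18 - 28409)*(-16315 + 1/31509) = (1/18 - 28409)*(-514069334/31509) = -511361/18*(-514069334/31509) = 131437504351787/283581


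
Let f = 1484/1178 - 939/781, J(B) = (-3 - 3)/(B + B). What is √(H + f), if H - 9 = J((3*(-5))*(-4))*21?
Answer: √169444432452295/4600090 ≈ 2.8297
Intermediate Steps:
J(B) = -3/B (J(B) = -6*1/(2*B) = -3/B)
f = 26431/460009 (f = 1484*(1/1178) - 939*1/781 = 742/589 - 939/781 = 26431/460009 ≈ 0.057458)
H = 159/20 (H = 9 - 3/((3*(-5))*(-4))*21 = 9 - 3/((-15*(-4)))*21 = 9 - 3/60*21 = 9 - 3*1/60*21 = 9 - 1/20*21 = 9 - 21/20 = 159/20 ≈ 7.9500)
√(H + f) = √(159/20 + 26431/460009) = √(73670051/9200180) = √169444432452295/4600090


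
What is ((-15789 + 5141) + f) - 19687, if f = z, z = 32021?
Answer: 1686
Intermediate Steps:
f = 32021
((-15789 + 5141) + f) - 19687 = ((-15789 + 5141) + 32021) - 19687 = (-10648 + 32021) - 19687 = 21373 - 19687 = 1686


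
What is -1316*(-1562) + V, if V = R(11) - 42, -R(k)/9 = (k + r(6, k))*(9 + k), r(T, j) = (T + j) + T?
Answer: 2049430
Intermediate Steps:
r(T, j) = j + 2*T
R(k) = -9*(9 + k)*(12 + 2*k) (R(k) = -9*(k + (k + 2*6))*(9 + k) = -9*(k + (k + 12))*(9 + k) = -9*(k + (12 + k))*(9 + k) = -9*(12 + 2*k)*(9 + k) = -9*(9 + k)*(12 + 2*k))
V = -6162 (V = (-972 - 270*11 - 18*11²) - 42 = (-972 - 2970 - 18*121) - 42 = (-972 - 2970 - 2178) - 42 = -6120 - 42 = -6162)
-1316*(-1562) + V = -1316*(-1562) - 6162 = 2055592 - 6162 = 2049430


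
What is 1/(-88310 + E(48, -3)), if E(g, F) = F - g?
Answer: -1/88361 ≈ -1.1317e-5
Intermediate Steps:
1/(-88310 + E(48, -3)) = 1/(-88310 + (-3 - 1*48)) = 1/(-88310 + (-3 - 48)) = 1/(-88310 - 51) = 1/(-88361) = -1/88361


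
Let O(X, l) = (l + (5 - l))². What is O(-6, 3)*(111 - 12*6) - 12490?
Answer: -11515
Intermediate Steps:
O(X, l) = 25 (O(X, l) = 5² = 25)
O(-6, 3)*(111 - 12*6) - 12490 = 25*(111 - 12*6) - 12490 = 25*(111 - 72) - 12490 = 25*39 - 12490 = 975 - 12490 = -11515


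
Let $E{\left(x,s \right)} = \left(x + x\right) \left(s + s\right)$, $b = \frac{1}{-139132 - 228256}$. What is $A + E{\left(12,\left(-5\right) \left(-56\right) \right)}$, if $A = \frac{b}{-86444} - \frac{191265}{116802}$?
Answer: $\frac{1186880957199641621}{88320355884432} \approx 13438.0$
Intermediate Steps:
$b = - \frac{1}{367388}$ ($b = \frac{1}{-367388} = - \frac{1}{367388} \approx -2.7219 \cdot 10^{-6}$)
$E{\left(x,s \right)} = 4 s x$ ($E{\left(x,s \right)} = 2 x 2 s = 4 s x$)
$A = - \frac{144625887124459}{88320355884432}$ ($A = - \frac{1}{367388 \left(-86444\right)} - \frac{191265}{116802} = \left(- \frac{1}{367388}\right) \left(- \frac{1}{86444}\right) - \frac{63755}{38934} = \frac{1}{31758488272} - \frac{63755}{38934} = - \frac{144625887124459}{88320355884432} \approx -1.6375$)
$A + E{\left(12,\left(-5\right) \left(-56\right) \right)} = - \frac{144625887124459}{88320355884432} + 4 \left(\left(-5\right) \left(-56\right)\right) 12 = - \frac{144625887124459}{88320355884432} + 4 \cdot 280 \cdot 12 = - \frac{144625887124459}{88320355884432} + 13440 = \frac{1186880957199641621}{88320355884432}$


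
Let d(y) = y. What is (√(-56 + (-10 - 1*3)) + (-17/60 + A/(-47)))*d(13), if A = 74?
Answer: -68107/2820 + 13*I*√69 ≈ -24.151 + 107.99*I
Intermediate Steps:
(√(-56 + (-10 - 1*3)) + (-17/60 + A/(-47)))*d(13) = (√(-56 + (-10 - 1*3)) + (-17/60 + 74/(-47)))*13 = (√(-56 + (-10 - 3)) + (-17*1/60 + 74*(-1/47)))*13 = (√(-56 - 13) + (-17/60 - 74/47))*13 = (√(-69) - 5239/2820)*13 = (I*√69 - 5239/2820)*13 = (-5239/2820 + I*√69)*13 = -68107/2820 + 13*I*√69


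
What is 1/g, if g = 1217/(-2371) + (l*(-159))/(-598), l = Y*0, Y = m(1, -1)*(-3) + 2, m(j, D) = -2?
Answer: -2371/1217 ≈ -1.9482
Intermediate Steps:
Y = 8 (Y = -2*(-3) + 2 = 6 + 2 = 8)
l = 0 (l = 8*0 = 0)
g = -1217/2371 (g = 1217/(-2371) + (0*(-159))/(-598) = 1217*(-1/2371) + 0*(-1/598) = -1217/2371 + 0 = -1217/2371 ≈ -0.51329)
1/g = 1/(-1217/2371) = -2371/1217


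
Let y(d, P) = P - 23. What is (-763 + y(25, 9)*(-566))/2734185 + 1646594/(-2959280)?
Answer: -149363373727/269707299560 ≈ -0.55380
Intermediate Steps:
y(d, P) = -23 + P
(-763 + y(25, 9)*(-566))/2734185 + 1646594/(-2959280) = (-763 + (-23 + 9)*(-566))/2734185 + 1646594/(-2959280) = (-763 - 14*(-566))*(1/2734185) + 1646594*(-1/2959280) = (-763 + 7924)*(1/2734185) - 823297/1479640 = 7161*(1/2734185) - 823297/1479640 = 2387/911395 - 823297/1479640 = -149363373727/269707299560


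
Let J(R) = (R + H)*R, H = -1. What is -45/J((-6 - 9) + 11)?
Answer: -9/4 ≈ -2.2500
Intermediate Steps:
J(R) = R*(-1 + R) (J(R) = (R - 1)*R = (-1 + R)*R = R*(-1 + R))
-45/J((-6 - 9) + 11) = -45*1/((-1 + ((-6 - 9) + 11))*((-6 - 9) + 11)) = -45*1/((-1 + (-15 + 11))*(-15 + 11)) = -45*(-1/(4*(-1 - 4))) = -45/((-4*(-5))) = -45/20 = -45*1/20 = -9/4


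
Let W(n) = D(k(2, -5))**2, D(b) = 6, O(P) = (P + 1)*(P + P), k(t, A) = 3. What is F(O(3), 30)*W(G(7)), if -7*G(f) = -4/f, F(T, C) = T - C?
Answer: -216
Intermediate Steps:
O(P) = 2*P*(1 + P) (O(P) = (1 + P)*(2*P) = 2*P*(1 + P))
G(f) = 4/(7*f) (G(f) = -(-4)/(7*f) = 4/(7*f))
W(n) = 36 (W(n) = 6**2 = 36)
F(O(3), 30)*W(G(7)) = (2*3*(1 + 3) - 1*30)*36 = (2*3*4 - 30)*36 = (24 - 30)*36 = -6*36 = -216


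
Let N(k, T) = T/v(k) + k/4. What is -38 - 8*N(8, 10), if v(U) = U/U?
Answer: -134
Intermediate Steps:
v(U) = 1
N(k, T) = T + k/4 (N(k, T) = T/1 + k/4 = T*1 + k*(1/4) = T + k/4)
-38 - 8*N(8, 10) = -38 - 8*(10 + (1/4)*8) = -38 - 8*(10 + 2) = -38 - 8*12 = -38 - 96 = -134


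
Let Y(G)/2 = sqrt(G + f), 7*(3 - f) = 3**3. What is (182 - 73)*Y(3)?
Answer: 218*sqrt(105)/7 ≈ 319.12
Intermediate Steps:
f = -6/7 (f = 3 - 1/7*3**3 = 3 - 1/7*27 = 3 - 27/7 = -6/7 ≈ -0.85714)
Y(G) = 2*sqrt(-6/7 + G) (Y(G) = 2*sqrt(G - 6/7) = 2*sqrt(-6/7 + G))
(182 - 73)*Y(3) = (182 - 73)*(2*sqrt(-42 + 49*3)/7) = 109*(2*sqrt(-42 + 147)/7) = 109*(2*sqrt(105)/7) = 218*sqrt(105)/7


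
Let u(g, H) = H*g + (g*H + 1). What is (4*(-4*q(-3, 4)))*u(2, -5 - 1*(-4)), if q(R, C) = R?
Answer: -144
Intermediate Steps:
u(g, H) = 1 + 2*H*g (u(g, H) = H*g + (H*g + 1) = H*g + (1 + H*g) = 1 + 2*H*g)
(4*(-4*q(-3, 4)))*u(2, -5 - 1*(-4)) = (4*(-4*(-3)))*(1 + 2*(-5 - 1*(-4))*2) = (4*12)*(1 + 2*(-5 + 4)*2) = 48*(1 + 2*(-1)*2) = 48*(1 - 4) = 48*(-3) = -144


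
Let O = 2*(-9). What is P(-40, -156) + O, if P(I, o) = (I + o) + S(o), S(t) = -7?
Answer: -221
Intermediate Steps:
O = -18
P(I, o) = -7 + I + o (P(I, o) = (I + o) - 7 = -7 + I + o)
P(-40, -156) + O = (-7 - 40 - 156) - 18 = -203 - 18 = -221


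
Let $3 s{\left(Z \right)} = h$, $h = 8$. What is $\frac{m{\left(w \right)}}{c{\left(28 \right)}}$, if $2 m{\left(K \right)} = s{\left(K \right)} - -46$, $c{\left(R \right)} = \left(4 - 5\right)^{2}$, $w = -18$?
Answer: $\frac{73}{3} \approx 24.333$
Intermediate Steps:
$s{\left(Z \right)} = \frac{8}{3}$ ($s{\left(Z \right)} = \frac{1}{3} \cdot 8 = \frac{8}{3}$)
$c{\left(R \right)} = 1$ ($c{\left(R \right)} = \left(-1\right)^{2} = 1$)
$m{\left(K \right)} = \frac{73}{3}$ ($m{\left(K \right)} = \frac{\frac{8}{3} - -46}{2} = \frac{\frac{8}{3} + 46}{2} = \frac{1}{2} \cdot \frac{146}{3} = \frac{73}{3}$)
$\frac{m{\left(w \right)}}{c{\left(28 \right)}} = \frac{73}{3 \cdot 1} = \frac{73}{3} \cdot 1 = \frac{73}{3}$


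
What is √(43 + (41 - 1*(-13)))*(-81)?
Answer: -81*√97 ≈ -797.76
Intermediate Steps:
√(43 + (41 - 1*(-13)))*(-81) = √(43 + (41 + 13))*(-81) = √(43 + 54)*(-81) = √97*(-81) = -81*√97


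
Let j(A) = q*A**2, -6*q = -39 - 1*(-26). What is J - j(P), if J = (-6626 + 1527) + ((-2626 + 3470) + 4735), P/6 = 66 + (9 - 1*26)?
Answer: -186798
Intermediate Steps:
P = 294 (P = 6*(66 + (9 - 1*26)) = 6*(66 + (9 - 26)) = 6*(66 - 17) = 6*49 = 294)
q = 13/6 (q = -(-39 - 1*(-26))/6 = -(-39 + 26)/6 = -1/6*(-13) = 13/6 ≈ 2.1667)
j(A) = 13*A**2/6
J = 480 (J = -5099 + (844 + 4735) = -5099 + 5579 = 480)
J - j(P) = 480 - 13*294**2/6 = 480 - 13*86436/6 = 480 - 1*187278 = 480 - 187278 = -186798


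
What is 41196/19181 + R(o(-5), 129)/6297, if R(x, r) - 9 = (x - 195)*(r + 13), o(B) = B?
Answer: -285156559/120782757 ≈ -2.3609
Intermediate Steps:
R(x, r) = 9 + (-195 + x)*(13 + r) (R(x, r) = 9 + (x - 195)*(r + 13) = 9 + (-195 + x)*(13 + r))
41196/19181 + R(o(-5), 129)/6297 = 41196/19181 + (-2526 - 195*129 + 13*(-5) + 129*(-5))/6297 = 41196*(1/19181) + (-2526 - 25155 - 65 - 645)*(1/6297) = 41196/19181 - 28391*1/6297 = 41196/19181 - 28391/6297 = -285156559/120782757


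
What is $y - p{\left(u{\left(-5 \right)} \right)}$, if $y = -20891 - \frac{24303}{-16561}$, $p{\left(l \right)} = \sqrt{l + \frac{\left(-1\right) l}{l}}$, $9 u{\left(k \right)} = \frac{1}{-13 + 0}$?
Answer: $- \frac{345951548}{16561} - \frac{i \sqrt{1534}}{39} \approx -20890.0 - 1.0043 i$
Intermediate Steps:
$u{\left(k \right)} = - \frac{1}{117}$ ($u{\left(k \right)} = \frac{1}{9 \left(-13 + 0\right)} = \frac{1}{9 \left(-13\right)} = \frac{1}{9} \left(- \frac{1}{13}\right) = - \frac{1}{117}$)
$p{\left(l \right)} = \sqrt{-1 + l}$ ($p{\left(l \right)} = \sqrt{l - 1} = \sqrt{-1 + l}$)
$y = - \frac{345951548}{16561}$ ($y = -20891 - 24303 \left(- \frac{1}{16561}\right) = -20891 - - \frac{24303}{16561} = -20891 + \frac{24303}{16561} = - \frac{345951548}{16561} \approx -20890.0$)
$y - p{\left(u{\left(-5 \right)} \right)} = - \frac{345951548}{16561} - \sqrt{-1 - \frac{1}{117}} = - \frac{345951548}{16561} - \sqrt{- \frac{118}{117}} = - \frac{345951548}{16561} - \frac{i \sqrt{1534}}{39}$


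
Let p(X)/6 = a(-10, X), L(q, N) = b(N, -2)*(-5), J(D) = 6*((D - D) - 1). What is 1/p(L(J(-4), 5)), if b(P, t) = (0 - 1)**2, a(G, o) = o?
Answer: -1/30 ≈ -0.033333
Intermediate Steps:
b(P, t) = 1 (b(P, t) = (-1)**2 = 1)
J(D) = -6 (J(D) = 6*(0 - 1) = 6*(-1) = -6)
L(q, N) = -5 (L(q, N) = 1*(-5) = -5)
p(X) = 6*X
1/p(L(J(-4), 5)) = 1/(6*(-5)) = 1/(-30) = -1/30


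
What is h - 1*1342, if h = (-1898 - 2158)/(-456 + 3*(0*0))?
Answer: -25329/19 ≈ -1333.1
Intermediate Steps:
h = 169/19 (h = -4056/(-456 + 3*0) = -4056/(-456 + 0) = -4056/(-456) = -4056*(-1/456) = 169/19 ≈ 8.8947)
h - 1*1342 = 169/19 - 1*1342 = 169/19 - 1342 = -25329/19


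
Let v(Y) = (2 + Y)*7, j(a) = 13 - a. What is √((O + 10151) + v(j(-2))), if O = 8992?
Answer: √19262 ≈ 138.79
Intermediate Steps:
v(Y) = 14 + 7*Y
√((O + 10151) + v(j(-2))) = √((8992 + 10151) + (14 + 7*(13 - 1*(-2)))) = √(19143 + (14 + 7*(13 + 2))) = √(19143 + (14 + 7*15)) = √(19143 + (14 + 105)) = √(19143 + 119) = √19262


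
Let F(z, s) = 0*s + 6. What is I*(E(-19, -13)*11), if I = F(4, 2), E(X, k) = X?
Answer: -1254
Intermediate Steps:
F(z, s) = 6 (F(z, s) = 0 + 6 = 6)
I = 6
I*(E(-19, -13)*11) = 6*(-19*11) = 6*(-209) = -1254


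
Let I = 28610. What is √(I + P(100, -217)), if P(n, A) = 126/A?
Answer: 2*√6873413/31 ≈ 169.14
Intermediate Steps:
√(I + P(100, -217)) = √(28610 + 126/(-217)) = √(28610 + 126*(-1/217)) = √(28610 - 18/31) = √(886892/31) = 2*√6873413/31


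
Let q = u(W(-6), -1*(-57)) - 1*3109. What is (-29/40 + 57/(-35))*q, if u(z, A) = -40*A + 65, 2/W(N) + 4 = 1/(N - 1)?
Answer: 877129/70 ≈ 12530.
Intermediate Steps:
W(N) = 2/(-4 + 1/(-1 + N)) (W(N) = 2/(-4 + 1/(N - 1)) = 2/(-4 + 1/(-1 + N)))
u(z, A) = 65 - 40*A
q = -5324 (q = (65 - (-40)*(-57)) - 1*3109 = (65 - 40*57) - 3109 = (65 - 2280) - 3109 = -2215 - 3109 = -5324)
(-29/40 + 57/(-35))*q = (-29/40 + 57/(-35))*(-5324) = (-29*1/40 + 57*(-1/35))*(-5324) = (-29/40 - 57/35)*(-5324) = -659/280*(-5324) = 877129/70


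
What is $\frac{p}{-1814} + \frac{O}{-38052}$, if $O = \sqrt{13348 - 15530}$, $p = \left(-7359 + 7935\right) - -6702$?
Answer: $- \frac{3639}{907} - \frac{i \sqrt{2182}}{38052} \approx -4.0121 - 0.0012276 i$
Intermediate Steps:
$p = 7278$ ($p = 576 + 6702 = 7278$)
$O = i \sqrt{2182}$ ($O = \sqrt{-2182} = i \sqrt{2182} \approx 46.712 i$)
$\frac{p}{-1814} + \frac{O}{-38052} = \frac{7278}{-1814} + \frac{i \sqrt{2182}}{-38052} = 7278 \left(- \frac{1}{1814}\right) + i \sqrt{2182} \left(- \frac{1}{38052}\right) = - \frac{3639}{907} - \frac{i \sqrt{2182}}{38052}$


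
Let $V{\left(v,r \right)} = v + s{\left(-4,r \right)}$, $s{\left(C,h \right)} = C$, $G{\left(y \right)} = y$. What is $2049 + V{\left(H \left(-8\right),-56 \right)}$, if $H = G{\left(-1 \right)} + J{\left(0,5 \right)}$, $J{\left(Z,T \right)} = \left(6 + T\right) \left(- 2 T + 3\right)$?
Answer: $2669$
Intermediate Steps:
$J{\left(Z,T \right)} = \left(3 - 2 T\right) \left(6 + T\right)$ ($J{\left(Z,T \right)} = \left(6 + T\right) \left(3 - 2 T\right) = \left(3 - 2 T\right) \left(6 + T\right)$)
$H = -78$ ($H = -1 - \left(27 + 50\right) = -1 - 77 = -78$)
$V{\left(v,r \right)} = -4 + v$ ($V{\left(v,r \right)} = v - 4 = -4 + v$)
$2049 + V{\left(H \left(-8\right),-56 \right)} = 2049 - -620 = 2049 + \left(-4 + 624\right) = 2049 + 620 = 2669$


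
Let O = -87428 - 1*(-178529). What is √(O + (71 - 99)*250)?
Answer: √84101 ≈ 290.00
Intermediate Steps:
O = 91101 (O = -87428 + 178529 = 91101)
√(O + (71 - 99)*250) = √(91101 + (71 - 99)*250) = √(91101 - 28*250) = √(91101 - 7000) = √84101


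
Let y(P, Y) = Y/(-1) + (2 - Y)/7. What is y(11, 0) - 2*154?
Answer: -2154/7 ≈ -307.71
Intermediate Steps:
y(P, Y) = 2/7 - 8*Y/7 (y(P, Y) = Y*(-1) + (2 - Y)*(⅐) = -Y + (2/7 - Y/7) = 2/7 - 8*Y/7)
y(11, 0) - 2*154 = (2/7 - 8/7*0) - 2*154 = (2/7 + 0) - 308 = 2/7 - 308 = -2154/7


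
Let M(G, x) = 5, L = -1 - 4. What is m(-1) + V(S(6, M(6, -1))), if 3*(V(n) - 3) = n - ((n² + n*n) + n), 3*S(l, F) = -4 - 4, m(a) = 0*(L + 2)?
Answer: -47/27 ≈ -1.7407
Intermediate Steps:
L = -5
m(a) = 0 (m(a) = 0*(-5 + 2) = 0*(-3) = 0)
S(l, F) = -8/3 (S(l, F) = (-4 - 4)/3 = (⅓)*(-8) = -8/3)
V(n) = 3 - 2*n²/3 (V(n) = 3 + (n - ((n² + n*n) + n))/3 = 3 + (n - ((n² + n²) + n))/3 = 3 + (n - (2*n² + n))/3 = 3 + (n - (n + 2*n²))/3 = 3 + (n + (-n - 2*n²))/3 = 3 + (-2*n²)/3 = 3 - 2*n²/3)
m(-1) + V(S(6, M(6, -1))) = 0 + (3 - 2*(-8/3)²/3) = 0 + (3 - ⅔*64/9) = 0 + (3 - 128/27) = 0 - 47/27 = -47/27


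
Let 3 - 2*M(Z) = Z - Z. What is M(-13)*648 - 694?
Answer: 278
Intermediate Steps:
M(Z) = 3/2 (M(Z) = 3/2 - (Z - Z)/2 = 3/2 - 1/2*0 = 3/2 + 0 = 3/2)
M(-13)*648 - 694 = (3/2)*648 - 694 = 972 - 694 = 278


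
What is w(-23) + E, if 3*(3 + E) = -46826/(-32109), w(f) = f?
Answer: -2457676/96327 ≈ -25.514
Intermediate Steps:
E = -242155/96327 (E = -3 + (-46826/(-32109))/3 = -3 + (-46826*(-1/32109))/3 = -3 + (⅓)*(46826/32109) = -3 + 46826/96327 = -242155/96327 ≈ -2.5139)
w(-23) + E = -23 - 242155/96327 = -2457676/96327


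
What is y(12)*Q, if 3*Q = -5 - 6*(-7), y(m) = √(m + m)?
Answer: 74*√6/3 ≈ 60.421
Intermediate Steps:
y(m) = √2*√m (y(m) = √(2*m) = √2*√m)
Q = 37/3 (Q = (-5 - 6*(-7))/3 = (-5 + 42)/3 = (⅓)*37 = 37/3 ≈ 12.333)
y(12)*Q = (√2*√12)*(37/3) = (√2*(2*√3))*(37/3) = (2*√6)*(37/3) = 74*√6/3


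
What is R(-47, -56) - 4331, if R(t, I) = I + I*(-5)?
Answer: -4107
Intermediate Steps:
R(t, I) = -4*I (R(t, I) = I - 5*I = -4*I)
R(-47, -56) - 4331 = -4*(-56) - 4331 = 224 - 4331 = -4107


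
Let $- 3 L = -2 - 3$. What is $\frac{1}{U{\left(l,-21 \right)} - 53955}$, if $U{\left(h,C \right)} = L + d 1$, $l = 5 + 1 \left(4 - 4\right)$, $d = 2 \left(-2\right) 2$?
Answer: $- \frac{3}{161884} \approx -1.8532 \cdot 10^{-5}$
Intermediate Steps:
$d = -8$ ($d = \left(-4\right) 2 = -8$)
$L = \frac{5}{3}$ ($L = - \frac{-2 - 3}{3} = \left(- \frac{1}{3}\right) \left(-5\right) = \frac{5}{3} \approx 1.6667$)
$l = 5$ ($l = 5 + 1 \left(4 - 4\right) = 5 + 1 \cdot 0 = 5 + 0 = 5$)
$U{\left(h,C \right)} = - \frac{19}{3}$ ($U{\left(h,C \right)} = \frac{5}{3} - 8 = - \frac{19}{3}$)
$\frac{1}{U{\left(l,-21 \right)} - 53955} = \frac{1}{- \frac{19}{3} - 53955} = \frac{1}{- \frac{161884}{3}} = - \frac{3}{161884}$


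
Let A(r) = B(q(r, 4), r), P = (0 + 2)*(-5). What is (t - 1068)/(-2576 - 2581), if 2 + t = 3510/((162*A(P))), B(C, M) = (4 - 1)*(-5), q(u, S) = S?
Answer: 9643/46413 ≈ 0.20777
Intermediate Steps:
P = -10 (P = 2*(-5) = -10)
B(C, M) = -15 (B(C, M) = 3*(-5) = -15)
A(r) = -15
t = -31/9 (t = -2 + 3510/((162*(-15))) = -2 + 3510/(-2430) = -2 + 3510*(-1/2430) = -2 - 13/9 = -31/9 ≈ -3.4444)
(t - 1068)/(-2576 - 2581) = (-31/9 - 1068)/(-2576 - 2581) = -9643/9/(-5157) = -9643/9*(-1/5157) = 9643/46413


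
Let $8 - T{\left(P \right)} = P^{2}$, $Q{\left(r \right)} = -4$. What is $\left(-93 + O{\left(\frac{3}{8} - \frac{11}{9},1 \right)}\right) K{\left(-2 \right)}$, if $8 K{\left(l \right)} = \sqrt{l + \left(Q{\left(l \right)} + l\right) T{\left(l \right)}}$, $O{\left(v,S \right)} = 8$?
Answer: $- \frac{85 i \sqrt{26}}{8} \approx - 54.177 i$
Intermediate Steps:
$T{\left(P \right)} = 8 - P^{2}$
$K{\left(l \right)} = \frac{\sqrt{l + \left(-4 + l\right) \left(8 - l^{2}\right)}}{8}$
$\left(-93 + O{\left(\frac{3}{8} - \frac{11}{9},1 \right)}\right) K{\left(-2 \right)} = \left(-93 + 8\right) \frac{\sqrt{-32 - \left(-2\right)^{3} + 4 \left(-2\right)^{2} + 9 \left(-2\right)}}{8} = - 85 \frac{\sqrt{-32 - -8 + 4 \cdot 4 - 18}}{8} = - 85 \frac{\sqrt{-32 + 8 + 16 - 18}}{8} = - 85 \frac{\sqrt{-26}}{8} = - 85 \frac{i \sqrt{26}}{8} = - \frac{85 i \sqrt{26}}{8}$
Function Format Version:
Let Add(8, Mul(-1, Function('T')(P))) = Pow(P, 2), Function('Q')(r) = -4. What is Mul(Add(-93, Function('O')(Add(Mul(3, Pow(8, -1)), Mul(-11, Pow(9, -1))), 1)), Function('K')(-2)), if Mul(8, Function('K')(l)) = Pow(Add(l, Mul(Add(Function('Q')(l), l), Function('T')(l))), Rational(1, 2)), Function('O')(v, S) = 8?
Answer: Mul(Rational(-85, 8), I, Pow(26, Rational(1, 2))) ≈ Mul(-54.177, I)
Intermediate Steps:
Function('T')(P) = Add(8, Mul(-1, Pow(P, 2)))
Function('K')(l) = Mul(Rational(1, 8), Pow(Add(l, Mul(Add(-4, l), Add(8, Mul(-1, Pow(l, 2))))), Rational(1, 2)))
Mul(Add(-93, Function('O')(Add(Mul(3, Pow(8, -1)), Mul(-11, Pow(9, -1))), 1)), Function('K')(-2)) = Mul(Add(-93, 8), Mul(Rational(1, 8), Pow(Add(-32, Mul(-1, Pow(-2, 3)), Mul(4, Pow(-2, 2)), Mul(9, -2)), Rational(1, 2)))) = Mul(-85, Mul(Rational(1, 8), Pow(Add(-32, Mul(-1, -8), Mul(4, 4), -18), Rational(1, 2)))) = Mul(-85, Mul(Rational(1, 8), Pow(Add(-32, 8, 16, -18), Rational(1, 2)))) = Mul(-85, Mul(Rational(1, 8), Pow(-26, Rational(1, 2)))) = Mul(-85, Mul(Rational(1, 8), Mul(I, Pow(26, Rational(1, 2))))) = Mul(-85, Mul(Rational(1, 8), I, Pow(26, Rational(1, 2)))) = Mul(Rational(-85, 8), I, Pow(26, Rational(1, 2)))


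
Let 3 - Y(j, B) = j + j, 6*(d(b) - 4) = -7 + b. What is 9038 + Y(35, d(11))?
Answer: 8971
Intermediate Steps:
d(b) = 17/6 + b/6 (d(b) = 4 + (-7 + b)/6 = 4 + (-7/6 + b/6) = 17/6 + b/6)
Y(j, B) = 3 - 2*j (Y(j, B) = 3 - (j + j) = 3 - 2*j)
9038 + Y(35, d(11)) = 9038 + (3 - 2*35) = 9038 + (3 - 70) = 9038 - 67 = 8971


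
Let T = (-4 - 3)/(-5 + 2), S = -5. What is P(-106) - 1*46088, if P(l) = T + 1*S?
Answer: -138272/3 ≈ -46091.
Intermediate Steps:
T = 7/3 (T = -7/(-3) = -7*(-1/3) = 7/3 ≈ 2.3333)
P(l) = -8/3 (P(l) = 7/3 + 1*(-5) = 7/3 - 5 = -8/3)
P(-106) - 1*46088 = -8/3 - 1*46088 = -8/3 - 46088 = -138272/3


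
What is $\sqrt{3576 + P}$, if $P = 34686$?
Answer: $\sqrt{38262} \approx 195.61$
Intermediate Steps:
$\sqrt{3576 + P} = \sqrt{3576 + 34686} = \sqrt{38262}$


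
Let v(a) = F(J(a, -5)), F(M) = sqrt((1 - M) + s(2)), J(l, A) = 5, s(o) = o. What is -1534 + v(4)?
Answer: -1534 + I*sqrt(2) ≈ -1534.0 + 1.4142*I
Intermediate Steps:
F(M) = sqrt(3 - M) (F(M) = sqrt((1 - M) + 2) = sqrt(3 - M))
v(a) = I*sqrt(2) (v(a) = sqrt(3 - 1*5) = sqrt(3 - 5) = sqrt(-2) = I*sqrt(2))
-1534 + v(4) = -1534 + I*sqrt(2)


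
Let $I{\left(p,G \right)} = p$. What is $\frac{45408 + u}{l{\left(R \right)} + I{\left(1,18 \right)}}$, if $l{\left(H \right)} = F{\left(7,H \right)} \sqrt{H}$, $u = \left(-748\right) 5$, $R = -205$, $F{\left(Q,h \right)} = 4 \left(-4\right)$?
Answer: $\frac{3788}{4771} + \frac{60608 i \sqrt{205}}{4771} \approx 0.79396 + 181.89 i$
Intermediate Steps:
$F{\left(Q,h \right)} = -16$
$u = -3740$
$l{\left(H \right)} = - 16 \sqrt{H}$
$\frac{45408 + u}{l{\left(R \right)} + I{\left(1,18 \right)}} = \frac{45408 - 3740}{- 16 \sqrt{-205} + 1} = \frac{41668}{- 16 i \sqrt{205} + 1} = \frac{41668}{1 - 16 i \sqrt{205}}$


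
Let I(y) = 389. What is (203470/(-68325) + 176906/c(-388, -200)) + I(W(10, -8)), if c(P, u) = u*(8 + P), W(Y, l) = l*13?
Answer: 40331673649/103854000 ≈ 388.35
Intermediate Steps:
W(Y, l) = 13*l
(203470/(-68325) + 176906/c(-388, -200)) + I(W(10, -8)) = (203470/(-68325) + 176906/((-200*(8 - 388)))) + 389 = (203470*(-1/68325) + 176906/((-200*(-380)))) + 389 = (-40694/13665 + 176906/76000) + 389 = (-40694/13665 + 176906*(1/76000)) + 389 = (-40694/13665 + 88453/38000) + 389 = -67532351/103854000 + 389 = 40331673649/103854000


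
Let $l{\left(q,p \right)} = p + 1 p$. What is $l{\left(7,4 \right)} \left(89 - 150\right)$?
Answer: $-488$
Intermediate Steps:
$l{\left(q,p \right)} = 2 p$ ($l{\left(q,p \right)} = p + p = 2 p$)
$l{\left(7,4 \right)} \left(89 - 150\right) = 2 \cdot 4 \left(89 - 150\right) = 8 \left(-61\right) = -488$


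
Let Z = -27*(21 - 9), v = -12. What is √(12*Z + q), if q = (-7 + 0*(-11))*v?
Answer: 2*I*√951 ≈ 61.677*I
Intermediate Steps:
Z = -324 (Z = -27*12 = -324)
q = 84 (q = (-7 + 0*(-11))*(-12) = (-7 + 0)*(-12) = -7*(-12) = 84)
√(12*Z + q) = √(12*(-324) + 84) = √(-3888 + 84) = √(-3804) = 2*I*√951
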